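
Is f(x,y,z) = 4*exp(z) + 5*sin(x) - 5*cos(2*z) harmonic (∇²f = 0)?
No, ∇²f = 4*exp(z) - 5*sin(x) + 20*cos(2*z)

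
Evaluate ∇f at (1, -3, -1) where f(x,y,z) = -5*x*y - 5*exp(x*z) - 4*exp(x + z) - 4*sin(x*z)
(5*exp(-1) + 4*cos(1) + 11, -5, -4 - 4*cos(1) - 5*exp(-1))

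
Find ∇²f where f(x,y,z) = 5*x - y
0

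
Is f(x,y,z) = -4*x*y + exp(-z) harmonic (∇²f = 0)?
No, ∇²f = exp(-z)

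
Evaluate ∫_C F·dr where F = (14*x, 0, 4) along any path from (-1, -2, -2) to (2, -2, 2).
37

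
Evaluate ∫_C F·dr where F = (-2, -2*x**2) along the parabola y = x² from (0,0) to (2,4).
-20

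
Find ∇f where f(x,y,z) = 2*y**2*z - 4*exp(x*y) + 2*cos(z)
(-4*y*exp(x*y), -4*x*exp(x*y) + 4*y*z, 2*y**2 - 2*sin(z))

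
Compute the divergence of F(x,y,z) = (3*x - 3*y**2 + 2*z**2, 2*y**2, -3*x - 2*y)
4*y + 3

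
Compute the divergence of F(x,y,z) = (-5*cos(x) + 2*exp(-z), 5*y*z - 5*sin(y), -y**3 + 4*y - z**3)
-3*z**2 + 5*z + 5*sin(x) - 5*cos(y)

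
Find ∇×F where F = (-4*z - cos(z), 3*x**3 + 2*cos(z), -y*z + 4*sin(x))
(-z + 2*sin(z), sin(z) - 4*cos(x) - 4, 9*x**2)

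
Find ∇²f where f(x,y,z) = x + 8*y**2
16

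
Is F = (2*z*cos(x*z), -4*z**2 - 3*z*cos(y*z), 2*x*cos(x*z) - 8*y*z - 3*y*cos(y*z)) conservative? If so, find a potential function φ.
Yes, F is conservative. φ = -4*y*z**2 + 2*sin(x*z) - 3*sin(y*z)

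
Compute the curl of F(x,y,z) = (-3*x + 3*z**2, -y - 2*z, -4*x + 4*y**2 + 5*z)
(8*y + 2, 6*z + 4, 0)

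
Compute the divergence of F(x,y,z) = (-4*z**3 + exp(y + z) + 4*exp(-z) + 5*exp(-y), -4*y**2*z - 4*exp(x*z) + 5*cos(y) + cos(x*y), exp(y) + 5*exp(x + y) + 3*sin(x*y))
-x*sin(x*y) - 8*y*z - 5*sin(y)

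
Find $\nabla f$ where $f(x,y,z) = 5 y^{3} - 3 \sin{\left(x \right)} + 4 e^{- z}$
(-3*cos(x), 15*y**2, -4*exp(-z))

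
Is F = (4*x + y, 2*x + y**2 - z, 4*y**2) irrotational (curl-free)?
No, ∇×F = (8*y + 1, 0, 1)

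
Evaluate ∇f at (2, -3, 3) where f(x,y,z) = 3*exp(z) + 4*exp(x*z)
(12*exp(6), 0, (3 + 8*exp(3))*exp(3))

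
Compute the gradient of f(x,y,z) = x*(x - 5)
(2*x - 5, 0, 0)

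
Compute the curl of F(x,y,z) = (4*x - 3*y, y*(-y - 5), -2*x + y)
(1, 2, 3)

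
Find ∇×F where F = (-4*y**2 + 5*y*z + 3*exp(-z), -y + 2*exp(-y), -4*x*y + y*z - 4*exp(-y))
(-4*x + z + 4*exp(-y), 9*y - 3*exp(-z), 8*y - 5*z)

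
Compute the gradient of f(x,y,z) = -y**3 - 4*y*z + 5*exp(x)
(5*exp(x), -3*y**2 - 4*z, -4*y)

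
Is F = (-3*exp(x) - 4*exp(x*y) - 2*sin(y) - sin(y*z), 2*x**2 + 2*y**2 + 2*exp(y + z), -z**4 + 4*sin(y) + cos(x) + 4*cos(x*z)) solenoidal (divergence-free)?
No, ∇·F = -4*x*sin(x*z) - 4*y*exp(x*y) + 4*y - 4*z**3 - 3*exp(x) + 2*exp(y + z)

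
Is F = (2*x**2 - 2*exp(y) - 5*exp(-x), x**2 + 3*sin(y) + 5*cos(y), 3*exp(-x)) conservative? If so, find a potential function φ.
No, ∇×F = (0, 3*exp(-x), 2*x + 2*exp(y)) ≠ 0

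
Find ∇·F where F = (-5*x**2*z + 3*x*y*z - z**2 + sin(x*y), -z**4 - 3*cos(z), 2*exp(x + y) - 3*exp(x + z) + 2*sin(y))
-10*x*z + 3*y*z + y*cos(x*y) - 3*exp(x + z)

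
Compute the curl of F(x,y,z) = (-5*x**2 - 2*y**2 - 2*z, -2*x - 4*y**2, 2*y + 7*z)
(2, -2, 4*y - 2)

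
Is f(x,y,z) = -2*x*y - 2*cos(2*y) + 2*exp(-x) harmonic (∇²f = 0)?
No, ∇²f = 8*cos(2*y) + 2*exp(-x)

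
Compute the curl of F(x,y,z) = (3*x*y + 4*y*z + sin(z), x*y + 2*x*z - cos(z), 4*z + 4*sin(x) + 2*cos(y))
(-2*x - 2*sin(y) - sin(z), 4*y - 4*cos(x) + cos(z), -3*x + y - 2*z)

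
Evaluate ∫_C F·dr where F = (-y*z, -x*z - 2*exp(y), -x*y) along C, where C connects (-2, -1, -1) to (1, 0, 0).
-4 + 2*exp(-1)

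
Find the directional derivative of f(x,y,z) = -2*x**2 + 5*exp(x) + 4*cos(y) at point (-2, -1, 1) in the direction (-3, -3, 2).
-3*sqrt(22)*(5 + 4*exp(2)*sin(1) + 8*exp(2))*exp(-2)/22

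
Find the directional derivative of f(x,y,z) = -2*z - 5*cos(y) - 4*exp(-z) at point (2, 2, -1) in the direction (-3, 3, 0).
5*sqrt(2)*sin(2)/2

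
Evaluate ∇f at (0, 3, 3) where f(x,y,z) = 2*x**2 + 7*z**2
(0, 0, 42)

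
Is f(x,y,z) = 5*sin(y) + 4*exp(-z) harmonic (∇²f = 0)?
No, ∇²f = -5*sin(y) + 4*exp(-z)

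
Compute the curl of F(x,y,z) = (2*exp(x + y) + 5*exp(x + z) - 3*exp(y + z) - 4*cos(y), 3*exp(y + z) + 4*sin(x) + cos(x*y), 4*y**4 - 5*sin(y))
(16*y**3 - 3*exp(y + z) - 5*cos(y), 5*exp(x + z) - 3*exp(y + z), -y*sin(x*y) - 2*exp(x + y) + 3*exp(y + z) - 4*sin(y) + 4*cos(x))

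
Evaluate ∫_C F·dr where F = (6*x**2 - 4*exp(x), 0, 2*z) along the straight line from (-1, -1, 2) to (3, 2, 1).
-4*exp(3) + 4*exp(-1) + 53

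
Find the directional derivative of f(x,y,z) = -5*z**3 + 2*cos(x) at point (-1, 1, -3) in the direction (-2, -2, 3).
-sqrt(17)*(4*sin(1) + 405)/17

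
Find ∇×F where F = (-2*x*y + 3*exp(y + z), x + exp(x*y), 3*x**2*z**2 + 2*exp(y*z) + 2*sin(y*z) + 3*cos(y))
(2*z*exp(y*z) + 2*z*cos(y*z) - 3*sin(y), -6*x*z**2 + 3*exp(y + z), 2*x + y*exp(x*y) - 3*exp(y + z) + 1)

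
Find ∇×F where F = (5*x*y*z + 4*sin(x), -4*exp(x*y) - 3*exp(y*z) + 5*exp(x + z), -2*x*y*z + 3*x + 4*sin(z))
(-2*x*z + 3*y*exp(y*z) - 5*exp(x + z), 5*x*y + 2*y*z - 3, -5*x*z - 4*y*exp(x*y) + 5*exp(x + z))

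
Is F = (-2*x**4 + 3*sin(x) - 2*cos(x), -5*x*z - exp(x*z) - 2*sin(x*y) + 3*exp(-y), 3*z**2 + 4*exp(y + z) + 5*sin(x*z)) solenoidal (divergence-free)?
No, ∇·F = -8*x**3 - 2*x*cos(x*y) + 5*x*cos(x*z) + 6*z + 4*exp(y + z) + 2*sin(x) + 3*cos(x) - 3*exp(-y)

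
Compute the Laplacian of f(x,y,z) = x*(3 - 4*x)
-8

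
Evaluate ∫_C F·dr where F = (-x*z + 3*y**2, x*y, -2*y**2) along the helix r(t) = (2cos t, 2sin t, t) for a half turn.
-80/3 - 5*pi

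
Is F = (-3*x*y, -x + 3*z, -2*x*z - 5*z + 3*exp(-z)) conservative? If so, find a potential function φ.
No, ∇×F = (-3, 2*z, 3*x - 1) ≠ 0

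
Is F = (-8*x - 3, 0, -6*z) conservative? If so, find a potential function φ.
Yes, F is conservative. φ = -4*x**2 - 3*x - 3*z**2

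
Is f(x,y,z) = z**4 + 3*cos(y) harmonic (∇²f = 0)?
No, ∇²f = 12*z**2 - 3*cos(y)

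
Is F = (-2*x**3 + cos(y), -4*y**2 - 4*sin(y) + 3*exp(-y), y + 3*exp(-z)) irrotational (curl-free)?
No, ∇×F = (1, 0, sin(y))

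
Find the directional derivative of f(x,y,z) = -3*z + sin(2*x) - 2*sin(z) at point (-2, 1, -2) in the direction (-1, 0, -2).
2*sqrt(5)*(2*cos(2) - cos(4) + 3)/5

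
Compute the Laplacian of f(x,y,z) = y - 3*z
0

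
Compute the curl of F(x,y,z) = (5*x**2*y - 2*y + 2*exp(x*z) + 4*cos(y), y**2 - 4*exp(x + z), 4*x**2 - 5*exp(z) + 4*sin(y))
(4*exp(x + z) + 4*cos(y), 2*x*(exp(x*z) - 4), -5*x**2 - 4*exp(x + z) + 4*sin(y) + 2)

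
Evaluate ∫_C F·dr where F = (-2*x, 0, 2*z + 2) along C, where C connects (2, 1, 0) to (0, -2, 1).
7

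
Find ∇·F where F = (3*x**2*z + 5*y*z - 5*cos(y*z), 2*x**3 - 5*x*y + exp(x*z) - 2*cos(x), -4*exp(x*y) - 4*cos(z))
6*x*z - 5*x + 4*sin(z)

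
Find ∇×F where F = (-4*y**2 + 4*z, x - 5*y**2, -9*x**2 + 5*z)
(0, 18*x + 4, 8*y + 1)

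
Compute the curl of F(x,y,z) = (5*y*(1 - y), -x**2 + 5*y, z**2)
(0, 0, -2*x + 10*y - 5)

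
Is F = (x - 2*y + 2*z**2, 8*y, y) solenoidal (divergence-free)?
No, ∇·F = 9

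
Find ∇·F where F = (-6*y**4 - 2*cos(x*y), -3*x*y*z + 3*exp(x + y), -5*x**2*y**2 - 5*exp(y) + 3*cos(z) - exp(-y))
-3*x*z + 2*y*sin(x*y) + 3*exp(x + y) - 3*sin(z)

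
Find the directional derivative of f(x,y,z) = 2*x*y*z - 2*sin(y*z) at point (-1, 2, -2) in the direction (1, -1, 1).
-8*sqrt(3)*(cos(4) + 2)/3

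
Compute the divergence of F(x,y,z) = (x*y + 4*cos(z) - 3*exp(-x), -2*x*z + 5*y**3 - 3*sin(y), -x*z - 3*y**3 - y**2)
-x + 15*y**2 + y - 3*cos(y) + 3*exp(-x)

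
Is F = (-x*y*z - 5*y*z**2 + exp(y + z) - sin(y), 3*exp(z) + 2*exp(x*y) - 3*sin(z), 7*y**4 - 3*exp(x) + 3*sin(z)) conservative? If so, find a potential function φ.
No, ∇×F = (28*y**3 - 3*exp(z) + 3*cos(z), -x*y - 10*y*z + 3*exp(x) + exp(y + z), x*z + 2*y*exp(x*y) + 5*z**2 - exp(y + z) + cos(y)) ≠ 0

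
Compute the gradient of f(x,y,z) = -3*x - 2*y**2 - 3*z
(-3, -4*y, -3)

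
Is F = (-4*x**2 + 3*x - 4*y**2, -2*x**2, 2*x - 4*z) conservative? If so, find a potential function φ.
No, ∇×F = (0, -2, -4*x + 8*y) ≠ 0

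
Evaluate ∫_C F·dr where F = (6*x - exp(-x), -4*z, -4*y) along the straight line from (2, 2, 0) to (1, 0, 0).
-9 - exp(-2) + exp(-1)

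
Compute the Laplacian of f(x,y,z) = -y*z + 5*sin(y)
-5*sin(y)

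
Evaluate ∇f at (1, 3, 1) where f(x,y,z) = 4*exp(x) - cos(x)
(sin(1) + 4*E, 0, 0)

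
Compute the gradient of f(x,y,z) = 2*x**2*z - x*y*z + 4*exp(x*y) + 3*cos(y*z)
(4*x*z - y*z + 4*y*exp(x*y), -x*z + 4*x*exp(x*y) - 3*z*sin(y*z), 2*x**2 - x*y - 3*y*sin(y*z))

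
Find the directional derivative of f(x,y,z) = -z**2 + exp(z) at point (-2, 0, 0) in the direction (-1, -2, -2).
-2/3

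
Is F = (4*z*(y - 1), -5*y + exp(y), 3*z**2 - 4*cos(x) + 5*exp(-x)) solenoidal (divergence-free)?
No, ∇·F = 6*z + exp(y) - 5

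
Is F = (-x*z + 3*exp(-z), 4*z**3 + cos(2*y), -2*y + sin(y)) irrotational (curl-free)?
No, ∇×F = (-12*z**2 + cos(y) - 2, -x - 3*exp(-z), 0)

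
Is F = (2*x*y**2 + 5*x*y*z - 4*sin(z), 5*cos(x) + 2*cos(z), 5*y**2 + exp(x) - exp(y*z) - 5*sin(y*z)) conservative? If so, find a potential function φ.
No, ∇×F = (10*y - z*exp(y*z) - 5*z*cos(y*z) + 2*sin(z), 5*x*y - exp(x) - 4*cos(z), -4*x*y - 5*x*z - 5*sin(x)) ≠ 0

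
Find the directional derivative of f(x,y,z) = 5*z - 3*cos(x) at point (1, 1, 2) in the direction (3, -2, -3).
3*sqrt(22)*(-5 + 3*sin(1))/22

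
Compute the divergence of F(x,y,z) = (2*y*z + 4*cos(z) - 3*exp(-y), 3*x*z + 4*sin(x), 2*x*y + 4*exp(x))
0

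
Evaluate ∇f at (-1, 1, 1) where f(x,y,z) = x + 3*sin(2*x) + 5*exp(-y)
(6*cos(2) + 1, -5*exp(-1), 0)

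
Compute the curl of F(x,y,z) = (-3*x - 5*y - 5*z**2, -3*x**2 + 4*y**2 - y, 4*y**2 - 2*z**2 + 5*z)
(8*y, -10*z, 5 - 6*x)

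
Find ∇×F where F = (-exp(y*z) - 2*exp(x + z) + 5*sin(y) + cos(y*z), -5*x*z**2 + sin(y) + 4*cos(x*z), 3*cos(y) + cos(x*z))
(10*x*z + 4*x*sin(x*z) - 3*sin(y), -y*exp(y*z) - y*sin(y*z) + z*sin(x*z) - 2*exp(x + z), -5*z**2 + z*exp(y*z) - 4*z*sin(x*z) + z*sin(y*z) - 5*cos(y))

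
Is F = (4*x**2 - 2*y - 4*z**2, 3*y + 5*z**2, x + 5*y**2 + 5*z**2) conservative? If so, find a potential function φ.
No, ∇×F = (10*y - 10*z, -8*z - 1, 2) ≠ 0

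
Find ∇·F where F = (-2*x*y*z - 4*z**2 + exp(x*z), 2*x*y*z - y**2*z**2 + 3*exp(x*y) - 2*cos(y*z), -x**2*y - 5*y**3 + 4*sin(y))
2*x*z + 3*x*exp(x*y) - 2*y*z**2 - 2*y*z + z*exp(x*z) + 2*z*sin(y*z)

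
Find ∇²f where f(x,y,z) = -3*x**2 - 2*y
-6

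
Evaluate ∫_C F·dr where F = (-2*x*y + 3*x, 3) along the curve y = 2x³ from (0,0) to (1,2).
67/10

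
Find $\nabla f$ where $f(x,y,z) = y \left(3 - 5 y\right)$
(0, 3 - 10*y, 0)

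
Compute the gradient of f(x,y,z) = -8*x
(-8, 0, 0)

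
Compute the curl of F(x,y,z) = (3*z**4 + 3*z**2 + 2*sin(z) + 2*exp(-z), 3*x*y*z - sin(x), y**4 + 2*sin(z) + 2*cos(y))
(-3*x*y + 4*y**3 - 2*sin(y), 12*z**3 + 6*z + 2*cos(z) - 2*exp(-z), 3*y*z - cos(x))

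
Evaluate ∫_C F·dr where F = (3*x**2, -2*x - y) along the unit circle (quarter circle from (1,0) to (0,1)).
-pi/2 - 3/2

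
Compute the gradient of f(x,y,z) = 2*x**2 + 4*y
(4*x, 4, 0)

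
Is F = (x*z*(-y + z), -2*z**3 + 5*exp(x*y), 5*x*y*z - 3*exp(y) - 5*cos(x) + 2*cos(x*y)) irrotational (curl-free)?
No, ∇×F = (5*x*z - 2*x*sin(x*y) + 6*z**2 - 3*exp(y), -x*y + 2*x*z - 5*y*z + 2*y*sin(x*y) - 5*sin(x), x*z + 5*y*exp(x*y))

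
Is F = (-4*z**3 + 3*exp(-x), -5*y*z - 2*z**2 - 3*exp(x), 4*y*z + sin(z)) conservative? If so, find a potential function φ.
No, ∇×F = (5*y + 8*z, -12*z**2, -3*exp(x)) ≠ 0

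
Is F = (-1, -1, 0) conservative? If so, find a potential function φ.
Yes, F is conservative. φ = -x - y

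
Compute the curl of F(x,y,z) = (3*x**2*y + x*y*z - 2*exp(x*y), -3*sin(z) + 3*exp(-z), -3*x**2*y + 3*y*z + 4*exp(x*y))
(-3*x**2 + 4*x*exp(x*y) + 3*z + 3*cos(z) + 3*exp(-z), y*(7*x - 4*exp(x*y)), x*(-3*x - z + 2*exp(x*y)))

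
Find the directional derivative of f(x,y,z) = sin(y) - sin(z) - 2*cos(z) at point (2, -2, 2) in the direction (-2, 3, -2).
sqrt(17)*(-4*sin(2) + 5*cos(2))/17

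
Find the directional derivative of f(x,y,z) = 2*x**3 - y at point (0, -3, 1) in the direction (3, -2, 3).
sqrt(22)/11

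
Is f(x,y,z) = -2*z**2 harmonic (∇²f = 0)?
No, ∇²f = -4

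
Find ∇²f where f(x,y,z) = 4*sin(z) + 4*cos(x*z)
-4*x**2*cos(x*z) - 4*z**2*cos(x*z) - 4*sin(z)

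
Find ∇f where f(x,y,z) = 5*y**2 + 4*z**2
(0, 10*y, 8*z)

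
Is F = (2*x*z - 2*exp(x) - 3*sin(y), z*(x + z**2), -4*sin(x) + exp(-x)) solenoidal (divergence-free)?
No, ∇·F = 2*z - 2*exp(x)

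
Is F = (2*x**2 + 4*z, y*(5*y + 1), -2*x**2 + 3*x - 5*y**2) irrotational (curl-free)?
No, ∇×F = (-10*y, 4*x + 1, 0)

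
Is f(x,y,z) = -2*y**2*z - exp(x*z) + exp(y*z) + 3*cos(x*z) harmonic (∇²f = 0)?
No, ∇²f = -x**2*exp(x*z) - 3*x**2*cos(x*z) + y**2*exp(y*z) - z**2*(exp(x*z) + 3*cos(x*z)) + z*(z*exp(y*z) - 4)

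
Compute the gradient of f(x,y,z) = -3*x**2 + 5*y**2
(-6*x, 10*y, 0)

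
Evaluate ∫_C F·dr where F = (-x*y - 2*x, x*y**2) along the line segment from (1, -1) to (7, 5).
126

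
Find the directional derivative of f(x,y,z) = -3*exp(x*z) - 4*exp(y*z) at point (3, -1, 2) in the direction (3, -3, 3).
sqrt(3)*(4 - 5*exp(8))*exp(-2)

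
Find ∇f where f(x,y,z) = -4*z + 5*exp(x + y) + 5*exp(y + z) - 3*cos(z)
(5*exp(x + y), 5*exp(x + y) + 5*exp(y + z), 5*exp(y + z) + 3*sin(z) - 4)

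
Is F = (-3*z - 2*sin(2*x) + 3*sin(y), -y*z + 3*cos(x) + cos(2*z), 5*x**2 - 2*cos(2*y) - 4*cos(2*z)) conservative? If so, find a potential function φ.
No, ∇×F = (y + 4*sin(2*y) + 2*sin(2*z), -10*x - 3, -3*sin(x) - 3*cos(y)) ≠ 0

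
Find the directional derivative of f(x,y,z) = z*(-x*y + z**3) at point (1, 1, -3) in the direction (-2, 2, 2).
-109*sqrt(3)/3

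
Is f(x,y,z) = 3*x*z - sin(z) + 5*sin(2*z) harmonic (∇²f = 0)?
No, ∇²f = sin(z) - 20*sin(2*z)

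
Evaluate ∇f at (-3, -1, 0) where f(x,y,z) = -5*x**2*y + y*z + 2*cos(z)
(-30, -45, -1)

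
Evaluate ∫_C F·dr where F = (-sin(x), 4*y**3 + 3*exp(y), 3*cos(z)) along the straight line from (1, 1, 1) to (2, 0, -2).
-3*E - 3*sin(2) - 3*sin(1) - cos(1) + cos(2) + 2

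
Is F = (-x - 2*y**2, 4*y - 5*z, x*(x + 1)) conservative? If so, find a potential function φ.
No, ∇×F = (5, -2*x - 1, 4*y) ≠ 0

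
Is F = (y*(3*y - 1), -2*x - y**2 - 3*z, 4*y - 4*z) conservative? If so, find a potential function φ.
No, ∇×F = (7, 0, -6*y - 1) ≠ 0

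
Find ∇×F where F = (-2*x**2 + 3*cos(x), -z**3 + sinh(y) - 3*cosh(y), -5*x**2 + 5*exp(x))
(3*z**2, 10*x - 5*exp(x), 0)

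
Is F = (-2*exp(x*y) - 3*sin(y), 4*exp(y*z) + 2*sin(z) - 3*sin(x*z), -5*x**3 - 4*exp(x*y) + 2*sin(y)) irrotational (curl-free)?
No, ∇×F = (-4*x*exp(x*y) + 3*x*cos(x*z) - 4*y*exp(y*z) + 2*cos(y) - 2*cos(z), 15*x**2 + 4*y*exp(x*y), 2*x*exp(x*y) - 3*z*cos(x*z) + 3*cos(y))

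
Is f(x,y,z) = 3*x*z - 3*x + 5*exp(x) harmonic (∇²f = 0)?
No, ∇²f = 5*exp(x)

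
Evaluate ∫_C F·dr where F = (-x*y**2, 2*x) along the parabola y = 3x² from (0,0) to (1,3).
5/2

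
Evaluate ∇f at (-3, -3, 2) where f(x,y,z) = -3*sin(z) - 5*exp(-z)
(0, 0, 5*exp(-2) - 3*cos(2))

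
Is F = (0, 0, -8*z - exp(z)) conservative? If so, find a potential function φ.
Yes, F is conservative. φ = -4*z**2 - exp(z)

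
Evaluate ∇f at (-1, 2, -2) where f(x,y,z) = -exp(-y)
(0, exp(-2), 0)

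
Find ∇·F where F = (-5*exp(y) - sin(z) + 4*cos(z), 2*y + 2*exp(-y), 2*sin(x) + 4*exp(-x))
2 - 2*exp(-y)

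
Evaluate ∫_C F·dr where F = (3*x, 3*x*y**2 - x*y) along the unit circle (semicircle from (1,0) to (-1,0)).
-2/3 + 3*pi/8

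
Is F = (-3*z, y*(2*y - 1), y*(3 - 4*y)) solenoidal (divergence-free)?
No, ∇·F = 4*y - 1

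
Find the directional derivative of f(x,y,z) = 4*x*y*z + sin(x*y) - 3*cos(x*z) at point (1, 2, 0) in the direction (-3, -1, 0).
-7*sqrt(10)*cos(2)/10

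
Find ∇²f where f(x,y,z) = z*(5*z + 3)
10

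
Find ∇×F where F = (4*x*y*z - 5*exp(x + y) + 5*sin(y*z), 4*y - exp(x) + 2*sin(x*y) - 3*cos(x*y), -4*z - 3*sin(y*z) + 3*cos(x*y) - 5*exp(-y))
(-3*x*sin(x*y) - 3*z*cos(y*z) + 5*exp(-y), y*(4*x + 3*sin(x*y) + 5*cos(y*z)), -4*x*z + 3*y*sin(x*y) + 2*y*cos(x*y) - 5*z*cos(y*z) - exp(x) + 5*exp(x + y))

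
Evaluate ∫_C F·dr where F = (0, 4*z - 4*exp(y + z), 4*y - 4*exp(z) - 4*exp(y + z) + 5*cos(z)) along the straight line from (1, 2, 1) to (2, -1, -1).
-10*sin(1) - 4 - 4*exp(-1) - 4*exp(-2) + 4*E + 4*exp(3)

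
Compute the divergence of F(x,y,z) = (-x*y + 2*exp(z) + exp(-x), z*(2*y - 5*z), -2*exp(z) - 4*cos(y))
-y + 2*z - 2*exp(z) - exp(-x)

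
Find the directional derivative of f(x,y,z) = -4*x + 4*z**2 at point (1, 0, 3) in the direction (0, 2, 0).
0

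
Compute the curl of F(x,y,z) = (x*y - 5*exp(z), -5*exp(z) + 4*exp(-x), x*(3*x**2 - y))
(-x + 5*exp(z), -9*x**2 + y - 5*exp(z), -x - 4*exp(-x))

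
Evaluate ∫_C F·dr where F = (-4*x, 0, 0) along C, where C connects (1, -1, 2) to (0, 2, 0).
2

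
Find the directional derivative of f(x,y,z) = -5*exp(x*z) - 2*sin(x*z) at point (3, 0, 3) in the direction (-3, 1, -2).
15*sqrt(14)*(2*cos(9) + 5*exp(9))/14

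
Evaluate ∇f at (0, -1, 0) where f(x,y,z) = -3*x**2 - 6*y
(0, -6, 0)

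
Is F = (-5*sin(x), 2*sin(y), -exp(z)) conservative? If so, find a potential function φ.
Yes, F is conservative. φ = -exp(z) + 5*cos(x) - 2*cos(y)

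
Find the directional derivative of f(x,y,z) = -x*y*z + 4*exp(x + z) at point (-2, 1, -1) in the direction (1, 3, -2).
sqrt(14)*(-9*exp(3) - 4)*exp(-3)/14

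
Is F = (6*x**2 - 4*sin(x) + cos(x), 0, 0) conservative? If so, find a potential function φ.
Yes, F is conservative. φ = 2*x**3 + sin(x) + 4*cos(x)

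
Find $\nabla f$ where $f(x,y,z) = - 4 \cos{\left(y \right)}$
(0, 4*sin(y), 0)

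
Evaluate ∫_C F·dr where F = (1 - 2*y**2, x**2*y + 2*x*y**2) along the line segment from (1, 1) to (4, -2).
-3/4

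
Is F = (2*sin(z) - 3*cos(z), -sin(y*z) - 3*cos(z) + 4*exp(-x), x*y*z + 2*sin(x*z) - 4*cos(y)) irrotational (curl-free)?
No, ∇×F = (x*z + y*cos(y*z) + 4*sin(y) - 3*sin(z), -y*z - 2*z*cos(x*z) + 3*sin(z) + 2*cos(z), -4*exp(-x))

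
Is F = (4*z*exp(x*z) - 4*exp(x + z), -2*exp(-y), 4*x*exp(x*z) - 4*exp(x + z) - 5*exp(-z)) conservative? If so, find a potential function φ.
Yes, F is conservative. φ = 4*exp(x*z) - 4*exp(x + z) + 5*exp(-z) + 2*exp(-y)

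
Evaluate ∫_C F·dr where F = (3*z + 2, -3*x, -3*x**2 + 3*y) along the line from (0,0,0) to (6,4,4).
-108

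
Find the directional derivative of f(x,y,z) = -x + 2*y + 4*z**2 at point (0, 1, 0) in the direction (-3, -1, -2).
sqrt(14)/14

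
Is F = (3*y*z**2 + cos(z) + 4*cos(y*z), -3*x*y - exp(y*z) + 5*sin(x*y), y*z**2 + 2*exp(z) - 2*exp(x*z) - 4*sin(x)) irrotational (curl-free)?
No, ∇×F = (y*exp(y*z) + z**2, 6*y*z - 4*y*sin(y*z) + 2*z*exp(x*z) - sin(z) + 4*cos(x), 5*y*cos(x*y) - 3*y - 3*z**2 + 4*z*sin(y*z))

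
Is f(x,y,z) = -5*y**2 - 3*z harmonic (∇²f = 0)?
No, ∇²f = -10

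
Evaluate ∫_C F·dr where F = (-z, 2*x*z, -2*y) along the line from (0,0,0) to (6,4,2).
18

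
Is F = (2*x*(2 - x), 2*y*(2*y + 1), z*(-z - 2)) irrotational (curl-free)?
Yes, ∇×F = (0, 0, 0)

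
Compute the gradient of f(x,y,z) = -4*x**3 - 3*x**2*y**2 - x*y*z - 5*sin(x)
(-12*x**2 - 6*x*y**2 - y*z - 5*cos(x), x*(-6*x*y - z), -x*y)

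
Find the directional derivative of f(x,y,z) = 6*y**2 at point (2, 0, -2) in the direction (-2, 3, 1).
0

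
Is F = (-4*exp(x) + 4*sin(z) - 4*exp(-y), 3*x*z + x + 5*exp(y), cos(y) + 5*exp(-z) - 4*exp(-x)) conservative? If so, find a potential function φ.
No, ∇×F = (-3*x - sin(y), 4*cos(z) - 4*exp(-x), 3*z + 1 - 4*exp(-y)) ≠ 0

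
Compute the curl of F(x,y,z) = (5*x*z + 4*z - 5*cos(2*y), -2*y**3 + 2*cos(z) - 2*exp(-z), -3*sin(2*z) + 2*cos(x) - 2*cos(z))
(2*sin(z) - 2*exp(-z), 5*x + 2*sin(x) + 4, -10*sin(2*y))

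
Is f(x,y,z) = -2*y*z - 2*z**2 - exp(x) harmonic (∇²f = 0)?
No, ∇²f = -exp(x) - 4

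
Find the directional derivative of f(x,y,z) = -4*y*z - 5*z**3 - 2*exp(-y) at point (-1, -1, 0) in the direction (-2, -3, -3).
3*sqrt(22)*(-E - 2)/11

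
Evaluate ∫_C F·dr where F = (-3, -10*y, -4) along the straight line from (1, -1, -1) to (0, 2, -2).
-8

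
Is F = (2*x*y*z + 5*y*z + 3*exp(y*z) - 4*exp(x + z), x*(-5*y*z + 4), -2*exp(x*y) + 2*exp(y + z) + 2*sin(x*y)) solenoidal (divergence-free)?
No, ∇·F = -5*x*z + 2*y*z - 4*exp(x + z) + 2*exp(y + z)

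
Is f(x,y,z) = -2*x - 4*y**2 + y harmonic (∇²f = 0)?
No, ∇²f = -8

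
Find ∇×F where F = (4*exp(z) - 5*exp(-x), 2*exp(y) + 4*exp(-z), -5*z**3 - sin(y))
(-cos(y) + 4*exp(-z), 4*exp(z), 0)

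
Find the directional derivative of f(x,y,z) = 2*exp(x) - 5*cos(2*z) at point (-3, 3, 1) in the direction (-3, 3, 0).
-sqrt(2)*exp(-3)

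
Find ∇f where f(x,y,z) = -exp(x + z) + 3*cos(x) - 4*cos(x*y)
(4*y*sin(x*y) - exp(x + z) - 3*sin(x), 4*x*sin(x*y), -exp(x + z))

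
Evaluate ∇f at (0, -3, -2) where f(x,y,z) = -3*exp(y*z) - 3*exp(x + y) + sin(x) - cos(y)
(1 - 3*exp(-3), -3*exp(-3) - sin(3) + 6*exp(6), 9*exp(6))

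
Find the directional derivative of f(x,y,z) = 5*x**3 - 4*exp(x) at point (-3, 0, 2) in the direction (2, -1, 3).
sqrt(14)*(-4 + 135*exp(3))*exp(-3)/7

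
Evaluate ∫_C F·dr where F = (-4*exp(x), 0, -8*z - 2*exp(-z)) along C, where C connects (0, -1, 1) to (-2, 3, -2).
-8 - 2*exp(-1) - 4*exp(-2) + 2*exp(2)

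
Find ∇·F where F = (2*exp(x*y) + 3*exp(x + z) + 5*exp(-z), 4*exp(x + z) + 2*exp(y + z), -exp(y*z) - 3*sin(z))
2*y*exp(x*y) - y*exp(y*z) + 3*exp(x + z) + 2*exp(y + z) - 3*cos(z)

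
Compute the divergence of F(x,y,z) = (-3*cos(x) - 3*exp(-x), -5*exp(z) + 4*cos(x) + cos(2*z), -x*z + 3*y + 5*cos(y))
-x + 3*sin(x) + 3*exp(-x)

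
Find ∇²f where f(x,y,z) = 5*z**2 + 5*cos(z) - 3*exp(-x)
-5*cos(z) + 10 - 3*exp(-x)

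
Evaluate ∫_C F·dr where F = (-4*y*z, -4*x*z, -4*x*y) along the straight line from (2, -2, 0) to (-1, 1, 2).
8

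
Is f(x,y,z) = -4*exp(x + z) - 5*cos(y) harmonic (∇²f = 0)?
No, ∇²f = -8*exp(x + z) + 5*cos(y)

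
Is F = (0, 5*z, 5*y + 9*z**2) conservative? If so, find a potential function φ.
Yes, F is conservative. φ = z*(5*y + 3*z**2)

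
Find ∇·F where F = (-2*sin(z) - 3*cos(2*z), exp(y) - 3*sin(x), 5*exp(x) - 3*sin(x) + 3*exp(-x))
exp(y)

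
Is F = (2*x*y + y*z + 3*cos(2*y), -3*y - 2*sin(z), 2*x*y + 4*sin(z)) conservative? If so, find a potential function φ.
No, ∇×F = (2*x + 2*cos(z), -y, -2*x - z + 6*sin(2*y)) ≠ 0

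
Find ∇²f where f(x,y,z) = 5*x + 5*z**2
10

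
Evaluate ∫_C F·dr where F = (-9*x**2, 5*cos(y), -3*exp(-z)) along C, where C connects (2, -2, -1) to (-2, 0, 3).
-3*E + 3*exp(-3) + 5*sin(2) + 48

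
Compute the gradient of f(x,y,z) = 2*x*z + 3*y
(2*z, 3, 2*x)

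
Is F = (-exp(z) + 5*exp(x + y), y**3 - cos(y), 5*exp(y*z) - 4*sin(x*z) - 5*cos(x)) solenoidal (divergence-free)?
No, ∇·F = -4*x*cos(x*z) + 3*y**2 + 5*y*exp(y*z) + 5*exp(x + y) + sin(y)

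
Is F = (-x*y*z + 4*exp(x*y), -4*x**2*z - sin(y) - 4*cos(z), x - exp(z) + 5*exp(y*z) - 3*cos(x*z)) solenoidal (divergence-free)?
No, ∇·F = 3*x*sin(x*z) - y*z + 4*y*exp(x*y) + 5*y*exp(y*z) - exp(z) - cos(y)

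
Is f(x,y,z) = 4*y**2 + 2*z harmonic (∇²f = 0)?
No, ∇²f = 8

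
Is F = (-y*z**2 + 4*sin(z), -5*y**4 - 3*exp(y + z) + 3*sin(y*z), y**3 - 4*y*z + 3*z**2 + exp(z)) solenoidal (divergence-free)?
No, ∇·F = -20*y**3 - 4*y + 3*z*cos(y*z) + 6*z + exp(z) - 3*exp(y + z)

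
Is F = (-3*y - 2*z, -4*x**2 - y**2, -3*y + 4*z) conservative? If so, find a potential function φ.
No, ∇×F = (-3, -2, 3 - 8*x) ≠ 0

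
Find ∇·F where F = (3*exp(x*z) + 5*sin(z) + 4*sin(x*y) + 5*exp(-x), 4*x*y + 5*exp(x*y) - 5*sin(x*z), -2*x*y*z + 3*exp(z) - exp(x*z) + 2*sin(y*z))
-2*x*y + 5*x*exp(x*y) - x*exp(x*z) + 4*x + 4*y*cos(x*y) + 2*y*cos(y*z) + 3*z*exp(x*z) + 3*exp(z) - 5*exp(-x)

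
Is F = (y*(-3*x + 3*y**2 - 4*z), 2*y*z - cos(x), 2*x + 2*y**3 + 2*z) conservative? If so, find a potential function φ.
No, ∇×F = (2*y*(3*y - 1), -4*y - 2, 3*x - 9*y**2 + 4*z + sin(x)) ≠ 0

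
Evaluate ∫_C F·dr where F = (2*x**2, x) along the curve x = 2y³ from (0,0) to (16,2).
8216/3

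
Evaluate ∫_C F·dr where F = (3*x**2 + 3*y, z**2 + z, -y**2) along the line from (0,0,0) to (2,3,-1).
39/2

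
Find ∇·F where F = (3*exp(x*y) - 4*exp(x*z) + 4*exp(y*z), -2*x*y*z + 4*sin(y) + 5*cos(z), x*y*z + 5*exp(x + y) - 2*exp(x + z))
x*y - 2*x*z + 3*y*exp(x*y) - 4*z*exp(x*z) - 2*exp(x + z) + 4*cos(y)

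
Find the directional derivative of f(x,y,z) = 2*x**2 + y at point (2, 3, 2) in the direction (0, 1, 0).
1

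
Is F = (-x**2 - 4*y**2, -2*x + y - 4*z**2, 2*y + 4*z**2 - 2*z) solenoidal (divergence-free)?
No, ∇·F = -2*x + 8*z - 1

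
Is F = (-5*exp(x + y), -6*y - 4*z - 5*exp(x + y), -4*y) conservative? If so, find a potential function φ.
Yes, F is conservative. φ = -3*y**2 - 4*y*z - 5*exp(x + y)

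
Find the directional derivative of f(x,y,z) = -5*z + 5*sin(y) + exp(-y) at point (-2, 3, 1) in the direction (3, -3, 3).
sqrt(3)*(-5*exp(3) + 1 - 5*exp(3)*cos(3))*exp(-3)/3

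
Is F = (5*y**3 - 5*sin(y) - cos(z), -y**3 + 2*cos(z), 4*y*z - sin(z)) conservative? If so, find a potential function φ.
No, ∇×F = (4*z + 2*sin(z), sin(z), -15*y**2 + 5*cos(y)) ≠ 0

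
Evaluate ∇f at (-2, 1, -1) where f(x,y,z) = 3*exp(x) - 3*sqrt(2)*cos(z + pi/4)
(3*exp(-2), 0, 3*sqrt(2)*cos(pi/4 + 1))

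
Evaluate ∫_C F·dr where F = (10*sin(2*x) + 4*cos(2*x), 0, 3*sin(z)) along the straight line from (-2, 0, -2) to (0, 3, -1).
-5 + 5*cos(4) - 3*cos(1) + 2*sin(4) + 3*cos(2)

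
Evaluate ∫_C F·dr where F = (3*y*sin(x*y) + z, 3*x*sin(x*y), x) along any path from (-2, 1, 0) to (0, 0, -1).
-3 + 3*cos(2)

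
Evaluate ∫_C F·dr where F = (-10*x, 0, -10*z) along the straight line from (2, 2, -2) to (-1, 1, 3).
-10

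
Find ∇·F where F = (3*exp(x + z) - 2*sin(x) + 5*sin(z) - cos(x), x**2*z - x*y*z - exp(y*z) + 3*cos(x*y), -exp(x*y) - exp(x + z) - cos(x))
-x*z - 3*x*sin(x*y) - z*exp(y*z) + 2*exp(x + z) + sin(x) - 2*cos(x)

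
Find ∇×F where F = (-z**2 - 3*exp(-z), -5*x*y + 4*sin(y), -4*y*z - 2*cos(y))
(-4*z + 2*sin(y), -2*z + 3*exp(-z), -5*y)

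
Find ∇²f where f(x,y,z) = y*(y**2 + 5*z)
6*y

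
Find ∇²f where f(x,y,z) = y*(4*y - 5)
8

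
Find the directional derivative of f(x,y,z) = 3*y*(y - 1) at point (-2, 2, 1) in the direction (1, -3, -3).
-27*sqrt(19)/19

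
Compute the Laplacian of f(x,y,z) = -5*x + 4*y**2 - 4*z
8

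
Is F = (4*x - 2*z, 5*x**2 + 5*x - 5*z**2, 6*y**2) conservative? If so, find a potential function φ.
No, ∇×F = (12*y + 10*z, -2, 10*x + 5) ≠ 0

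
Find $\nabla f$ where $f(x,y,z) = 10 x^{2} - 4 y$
(20*x, -4, 0)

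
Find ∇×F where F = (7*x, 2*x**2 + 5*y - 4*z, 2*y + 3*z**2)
(6, 0, 4*x)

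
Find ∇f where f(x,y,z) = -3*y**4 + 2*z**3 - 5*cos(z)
(0, -12*y**3, 6*z**2 + 5*sin(z))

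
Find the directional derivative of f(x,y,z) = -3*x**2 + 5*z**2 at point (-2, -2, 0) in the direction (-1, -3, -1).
-12*sqrt(11)/11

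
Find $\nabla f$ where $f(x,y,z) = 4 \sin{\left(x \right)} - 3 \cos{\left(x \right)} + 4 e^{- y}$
(3*sin(x) + 4*cos(x), -4*exp(-y), 0)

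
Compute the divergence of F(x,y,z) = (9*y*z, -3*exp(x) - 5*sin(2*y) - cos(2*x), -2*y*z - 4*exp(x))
-2*y - 10*cos(2*y)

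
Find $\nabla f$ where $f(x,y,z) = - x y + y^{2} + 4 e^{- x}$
(-y - 4*exp(-x), -x + 2*y, 0)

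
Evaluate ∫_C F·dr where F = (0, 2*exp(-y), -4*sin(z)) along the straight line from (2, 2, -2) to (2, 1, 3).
4*cos(3) - 2*exp(-1) + 2*exp(-2) - 4*cos(2)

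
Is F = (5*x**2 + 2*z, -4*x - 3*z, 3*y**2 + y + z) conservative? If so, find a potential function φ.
No, ∇×F = (6*y + 4, 2, -4) ≠ 0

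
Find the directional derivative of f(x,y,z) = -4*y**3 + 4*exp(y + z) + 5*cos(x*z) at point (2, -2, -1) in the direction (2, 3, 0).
2*sqrt(13)*(-72*exp(3) - 5*exp(3)*sin(2) + 6)*exp(-3)/13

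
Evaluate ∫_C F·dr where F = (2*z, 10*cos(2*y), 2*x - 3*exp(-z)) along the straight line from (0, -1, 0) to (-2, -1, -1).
1 + 3*E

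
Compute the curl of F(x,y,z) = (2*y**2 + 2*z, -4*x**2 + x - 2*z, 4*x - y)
(1, -2, -8*x - 4*y + 1)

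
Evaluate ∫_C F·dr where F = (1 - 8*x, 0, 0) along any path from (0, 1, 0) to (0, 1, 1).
0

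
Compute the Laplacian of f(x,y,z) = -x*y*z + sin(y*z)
(-y**2 - z**2)*sin(y*z)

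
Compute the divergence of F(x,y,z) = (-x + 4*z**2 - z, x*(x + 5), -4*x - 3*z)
-4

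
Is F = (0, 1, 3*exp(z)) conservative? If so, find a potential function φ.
Yes, F is conservative. φ = y + 3*exp(z)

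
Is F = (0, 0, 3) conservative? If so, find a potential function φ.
Yes, F is conservative. φ = 3*z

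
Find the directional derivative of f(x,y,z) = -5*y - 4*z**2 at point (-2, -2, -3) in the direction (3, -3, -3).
-19*sqrt(3)/3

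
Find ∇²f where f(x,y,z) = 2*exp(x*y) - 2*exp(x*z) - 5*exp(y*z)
2*x**2*exp(x*y) - 2*x**2*exp(x*z) + 2*y**2*exp(x*y) - 5*y**2*exp(y*z) - 2*z**2*exp(x*z) - 5*z**2*exp(y*z)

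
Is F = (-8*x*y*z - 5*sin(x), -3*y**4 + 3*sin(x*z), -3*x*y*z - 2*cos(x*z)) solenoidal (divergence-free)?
No, ∇·F = -3*x*y + 2*x*sin(x*z) - 12*y**3 - 8*y*z - 5*cos(x)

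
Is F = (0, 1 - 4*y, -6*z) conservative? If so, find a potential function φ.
Yes, F is conservative. φ = -2*y**2 + y - 3*z**2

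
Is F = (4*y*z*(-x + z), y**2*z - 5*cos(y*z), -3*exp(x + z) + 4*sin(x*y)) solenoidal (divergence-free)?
No, ∇·F = -2*y*z + 5*z*sin(y*z) - 3*exp(x + z)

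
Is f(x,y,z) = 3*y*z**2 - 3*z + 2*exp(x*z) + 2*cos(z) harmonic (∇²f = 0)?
No, ∇²f = 2*x**2*exp(x*z) + 6*y + 2*z**2*exp(x*z) - 2*cos(z)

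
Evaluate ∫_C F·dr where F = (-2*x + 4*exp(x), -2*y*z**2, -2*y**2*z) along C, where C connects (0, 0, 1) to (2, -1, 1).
-9 + 4*exp(2)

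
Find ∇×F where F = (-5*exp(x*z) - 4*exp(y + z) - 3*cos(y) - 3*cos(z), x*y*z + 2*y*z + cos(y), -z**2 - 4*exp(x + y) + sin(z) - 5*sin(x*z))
(-x*y - 2*y - 4*exp(x + y), -5*x*exp(x*z) + 5*z*cos(x*z) + 4*exp(x + y) - 4*exp(y + z) + 3*sin(z), y*z + 4*exp(y + z) - 3*sin(y))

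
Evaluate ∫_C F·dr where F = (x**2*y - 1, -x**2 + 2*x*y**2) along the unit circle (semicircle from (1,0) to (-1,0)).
pi/8 + 2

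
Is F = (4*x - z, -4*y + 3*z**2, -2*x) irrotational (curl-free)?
No, ∇×F = (-6*z, 1, 0)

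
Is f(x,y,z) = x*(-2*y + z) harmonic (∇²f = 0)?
Yes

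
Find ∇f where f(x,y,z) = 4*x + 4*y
(4, 4, 0)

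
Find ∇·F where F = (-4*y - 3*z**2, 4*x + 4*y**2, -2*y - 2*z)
8*y - 2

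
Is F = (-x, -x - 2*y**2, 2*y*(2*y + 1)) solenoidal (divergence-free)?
No, ∇·F = -4*y - 1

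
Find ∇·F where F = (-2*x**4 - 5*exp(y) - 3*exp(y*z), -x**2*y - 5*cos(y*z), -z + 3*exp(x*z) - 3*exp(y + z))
-8*x**3 - x**2 + 3*x*exp(x*z) + 5*z*sin(y*z) - 3*exp(y + z) - 1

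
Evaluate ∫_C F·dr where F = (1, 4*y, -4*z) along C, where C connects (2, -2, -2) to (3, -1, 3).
-15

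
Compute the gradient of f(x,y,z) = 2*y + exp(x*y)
(y*exp(x*y), x*exp(x*y) + 2, 0)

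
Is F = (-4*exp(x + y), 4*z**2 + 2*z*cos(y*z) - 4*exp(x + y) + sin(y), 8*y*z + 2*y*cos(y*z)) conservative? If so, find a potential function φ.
Yes, F is conservative. φ = 4*y*z**2 - 4*exp(x + y) + 2*sin(y*z) - cos(y)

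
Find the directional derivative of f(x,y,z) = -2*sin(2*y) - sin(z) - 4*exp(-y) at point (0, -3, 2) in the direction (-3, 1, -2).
sqrt(14)*(-2*cos(6) + cos(2) + 2*exp(3))/7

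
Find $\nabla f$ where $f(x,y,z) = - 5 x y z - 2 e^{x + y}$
(-5*y*z - 2*exp(x + y), -5*x*z - 2*exp(x + y), -5*x*y)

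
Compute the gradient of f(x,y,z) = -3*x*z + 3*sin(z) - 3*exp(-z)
(-3*z, 0, -3*x + 3*cos(z) + 3*exp(-z))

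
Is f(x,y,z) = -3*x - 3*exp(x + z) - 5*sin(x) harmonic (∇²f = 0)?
No, ∇²f = -6*exp(x + z) + 5*sin(x)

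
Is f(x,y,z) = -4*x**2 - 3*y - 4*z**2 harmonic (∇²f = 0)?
No, ∇²f = -16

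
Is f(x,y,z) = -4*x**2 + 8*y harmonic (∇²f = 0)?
No, ∇²f = -8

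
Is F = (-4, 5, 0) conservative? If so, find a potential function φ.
Yes, F is conservative. φ = -4*x + 5*y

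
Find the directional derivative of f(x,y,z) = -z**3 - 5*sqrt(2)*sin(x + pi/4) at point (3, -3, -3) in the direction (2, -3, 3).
-81*sqrt(22)/22 - 10*sqrt(11)*cos(pi/4 + 3)/11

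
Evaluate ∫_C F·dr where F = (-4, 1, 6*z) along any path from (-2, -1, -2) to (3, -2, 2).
-21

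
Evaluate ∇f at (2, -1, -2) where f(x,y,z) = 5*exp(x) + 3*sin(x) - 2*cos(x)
(3*cos(2) + 2*sin(2) + 5*exp(2), 0, 0)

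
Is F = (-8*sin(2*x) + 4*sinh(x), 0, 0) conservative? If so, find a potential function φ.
Yes, F is conservative. φ = 4*cos(2*x) + 4*cosh(x)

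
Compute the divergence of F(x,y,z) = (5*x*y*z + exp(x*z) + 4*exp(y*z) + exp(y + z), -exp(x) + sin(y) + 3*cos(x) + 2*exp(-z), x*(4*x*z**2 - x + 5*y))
8*x**2*z + 5*y*z + z*exp(x*z) + cos(y)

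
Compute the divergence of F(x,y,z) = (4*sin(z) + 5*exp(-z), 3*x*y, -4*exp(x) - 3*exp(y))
3*x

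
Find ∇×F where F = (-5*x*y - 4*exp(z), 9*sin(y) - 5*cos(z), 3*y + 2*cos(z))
(3 - 5*sin(z), -4*exp(z), 5*x)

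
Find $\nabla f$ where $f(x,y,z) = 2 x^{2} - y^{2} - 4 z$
(4*x, -2*y, -4)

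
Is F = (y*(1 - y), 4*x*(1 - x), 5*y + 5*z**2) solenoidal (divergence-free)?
No, ∇·F = 10*z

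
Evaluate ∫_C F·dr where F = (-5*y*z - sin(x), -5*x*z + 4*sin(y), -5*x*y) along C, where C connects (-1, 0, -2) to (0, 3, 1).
-cos(1) - 4*cos(3) + 5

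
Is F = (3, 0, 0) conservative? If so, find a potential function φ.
Yes, F is conservative. φ = 3*x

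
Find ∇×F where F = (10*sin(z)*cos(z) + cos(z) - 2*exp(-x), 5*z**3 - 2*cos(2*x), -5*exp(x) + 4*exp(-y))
(-15*z**2 - 4*exp(-y), 5*exp(x) - sin(z) + 10*cos(2*z), 4*sin(2*x))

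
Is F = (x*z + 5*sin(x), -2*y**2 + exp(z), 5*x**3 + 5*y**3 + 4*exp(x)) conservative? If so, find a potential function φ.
No, ∇×F = (15*y**2 - exp(z), -15*x**2 + x - 4*exp(x), 0) ≠ 0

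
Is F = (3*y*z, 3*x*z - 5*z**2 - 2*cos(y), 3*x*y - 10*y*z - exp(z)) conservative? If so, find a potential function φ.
Yes, F is conservative. φ = 3*x*y*z - 5*y*z**2 - exp(z) - 2*sin(y)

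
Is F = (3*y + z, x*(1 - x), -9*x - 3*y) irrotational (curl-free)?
No, ∇×F = (-3, 10, -2*x - 2)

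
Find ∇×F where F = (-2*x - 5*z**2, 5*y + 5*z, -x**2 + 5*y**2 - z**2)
(10*y - 5, 2*x - 10*z, 0)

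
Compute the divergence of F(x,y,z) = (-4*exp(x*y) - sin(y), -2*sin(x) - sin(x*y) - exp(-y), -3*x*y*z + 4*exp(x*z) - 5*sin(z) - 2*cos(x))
-3*x*y + 4*x*exp(x*z) - x*cos(x*y) - 4*y*exp(x*y) - 5*cos(z) + exp(-y)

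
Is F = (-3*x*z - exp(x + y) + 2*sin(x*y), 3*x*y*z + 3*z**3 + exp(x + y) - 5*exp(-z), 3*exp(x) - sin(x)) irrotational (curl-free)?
No, ∇×F = (-3*x*y - 9*z**2 - 5*exp(-z), -3*x - 3*exp(x) + cos(x), -2*x*cos(x*y) + 3*y*z + 2*exp(x + y))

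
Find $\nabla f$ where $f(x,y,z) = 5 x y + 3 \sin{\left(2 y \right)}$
(5*y, 5*x + 6*cos(2*y), 0)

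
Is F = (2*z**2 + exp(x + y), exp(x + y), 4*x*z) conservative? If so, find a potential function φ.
Yes, F is conservative. φ = 2*x*z**2 + exp(x + y)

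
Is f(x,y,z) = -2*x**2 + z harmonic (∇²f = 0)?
No, ∇²f = -4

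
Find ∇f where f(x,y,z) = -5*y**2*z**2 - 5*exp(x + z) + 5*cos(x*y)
(-5*y*sin(x*y) - 5*exp(x + z), -5*x*sin(x*y) - 10*y*z**2, -10*y**2*z - 5*exp(x + z))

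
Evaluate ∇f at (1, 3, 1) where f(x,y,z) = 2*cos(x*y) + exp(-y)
(-6*sin(3), -2*sin(3) - exp(-3), 0)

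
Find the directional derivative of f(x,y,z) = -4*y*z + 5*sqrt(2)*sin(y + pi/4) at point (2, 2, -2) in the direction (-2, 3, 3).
15*sqrt(11)*cos(pi/4 + 2)/11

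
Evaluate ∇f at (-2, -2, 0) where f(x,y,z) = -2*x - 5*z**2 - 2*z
(-2, 0, -2)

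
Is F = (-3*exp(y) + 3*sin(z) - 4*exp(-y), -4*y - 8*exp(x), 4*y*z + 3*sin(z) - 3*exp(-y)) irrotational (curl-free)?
No, ∇×F = (4*z + 3*exp(-y), 3*cos(z), -8*exp(x) + 3*exp(y) - 4*exp(-y))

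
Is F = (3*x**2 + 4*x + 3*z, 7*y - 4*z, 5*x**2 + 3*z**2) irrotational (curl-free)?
No, ∇×F = (4, 3 - 10*x, 0)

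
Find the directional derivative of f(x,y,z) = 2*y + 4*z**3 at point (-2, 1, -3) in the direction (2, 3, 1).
57*sqrt(14)/7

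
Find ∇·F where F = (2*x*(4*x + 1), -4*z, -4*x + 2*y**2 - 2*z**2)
16*x - 4*z + 2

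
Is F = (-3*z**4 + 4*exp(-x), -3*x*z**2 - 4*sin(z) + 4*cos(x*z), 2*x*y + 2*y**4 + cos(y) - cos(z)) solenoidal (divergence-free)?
No, ∇·F = sin(z) - 4*exp(-x)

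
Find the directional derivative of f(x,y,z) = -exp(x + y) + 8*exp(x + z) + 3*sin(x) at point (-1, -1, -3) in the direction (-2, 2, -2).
sqrt(3)*(-exp(4)*cos(1) - 16/3)*exp(-4)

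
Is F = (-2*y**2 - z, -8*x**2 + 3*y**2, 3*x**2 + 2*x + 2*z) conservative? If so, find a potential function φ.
No, ∇×F = (0, -6*x - 3, -16*x + 4*y) ≠ 0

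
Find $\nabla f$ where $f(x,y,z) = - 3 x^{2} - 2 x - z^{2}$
(-6*x - 2, 0, -2*z)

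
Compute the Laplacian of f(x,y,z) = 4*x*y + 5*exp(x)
5*exp(x)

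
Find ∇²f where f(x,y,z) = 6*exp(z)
6*exp(z)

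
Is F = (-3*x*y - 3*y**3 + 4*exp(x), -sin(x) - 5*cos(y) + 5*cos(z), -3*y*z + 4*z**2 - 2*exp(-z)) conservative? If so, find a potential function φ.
No, ∇×F = (-3*z + 5*sin(z), 0, 3*x + 9*y**2 - cos(x)) ≠ 0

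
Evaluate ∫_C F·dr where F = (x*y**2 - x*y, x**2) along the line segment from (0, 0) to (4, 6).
144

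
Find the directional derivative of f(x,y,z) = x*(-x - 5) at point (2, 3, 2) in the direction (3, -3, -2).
-27*sqrt(22)/22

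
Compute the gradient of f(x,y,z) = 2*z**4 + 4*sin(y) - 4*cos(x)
(4*sin(x), 4*cos(y), 8*z**3)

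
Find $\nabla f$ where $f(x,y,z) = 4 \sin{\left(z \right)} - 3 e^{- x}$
(3*exp(-x), 0, 4*cos(z))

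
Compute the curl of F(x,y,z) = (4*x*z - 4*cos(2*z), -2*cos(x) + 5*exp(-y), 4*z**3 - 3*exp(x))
(0, 4*x + 3*exp(x) + 8*sin(2*z), 2*sin(x))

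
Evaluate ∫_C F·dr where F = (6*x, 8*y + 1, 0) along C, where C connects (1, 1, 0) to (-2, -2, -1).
18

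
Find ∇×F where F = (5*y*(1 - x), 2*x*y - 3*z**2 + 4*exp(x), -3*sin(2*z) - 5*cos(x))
(6*z, -5*sin(x), 5*x + 2*y + 4*exp(x) - 5)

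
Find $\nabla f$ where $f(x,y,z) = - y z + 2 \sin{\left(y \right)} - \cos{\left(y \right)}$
(0, -z + sin(y) + 2*cos(y), -y)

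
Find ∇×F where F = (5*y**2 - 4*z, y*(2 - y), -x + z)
(0, -3, -10*y)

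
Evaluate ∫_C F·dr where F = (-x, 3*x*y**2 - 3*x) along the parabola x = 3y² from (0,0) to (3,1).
-57/10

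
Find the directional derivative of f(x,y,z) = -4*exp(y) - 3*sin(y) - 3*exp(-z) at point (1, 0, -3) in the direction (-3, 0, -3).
-3*sqrt(2)*exp(3)/2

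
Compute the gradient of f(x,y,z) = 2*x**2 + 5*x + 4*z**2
(4*x + 5, 0, 8*z)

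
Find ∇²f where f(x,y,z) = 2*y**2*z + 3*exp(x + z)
4*z + 6*exp(x + z)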